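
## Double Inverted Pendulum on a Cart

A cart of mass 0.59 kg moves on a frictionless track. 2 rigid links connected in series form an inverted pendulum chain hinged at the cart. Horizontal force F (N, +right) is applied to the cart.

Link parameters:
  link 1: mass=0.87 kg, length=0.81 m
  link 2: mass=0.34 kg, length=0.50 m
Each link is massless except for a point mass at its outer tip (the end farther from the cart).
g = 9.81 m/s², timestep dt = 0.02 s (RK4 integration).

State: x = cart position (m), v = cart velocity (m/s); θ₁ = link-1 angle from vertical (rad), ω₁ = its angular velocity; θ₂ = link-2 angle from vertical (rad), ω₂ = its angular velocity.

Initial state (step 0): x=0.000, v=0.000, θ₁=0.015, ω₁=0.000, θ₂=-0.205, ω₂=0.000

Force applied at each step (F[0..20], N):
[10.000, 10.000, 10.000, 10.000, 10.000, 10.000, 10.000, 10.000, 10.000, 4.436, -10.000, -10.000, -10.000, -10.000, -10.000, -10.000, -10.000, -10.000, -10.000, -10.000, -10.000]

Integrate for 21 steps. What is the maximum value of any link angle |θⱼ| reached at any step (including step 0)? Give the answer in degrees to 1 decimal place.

Answer: 68.1°

Derivation:
apply F[0]=+10.000 → step 1: x=0.003, v=0.333, θ₁=0.011, ω₁=-0.388, θ₂=-0.206, ω₂=-0.119
apply F[1]=+10.000 → step 2: x=0.013, v=0.670, θ₁=-0.001, ω₁=-0.784, θ₂=-0.210, ω₂=-0.230
apply F[2]=+10.000 → step 3: x=0.030, v=1.013, θ₁=-0.020, ω₁=-1.192, θ₂=-0.215, ω₂=-0.328
apply F[3]=+10.000 → step 4: x=0.054, v=1.362, θ₁=-0.048, ω₁=-1.618, θ₂=-0.223, ω₂=-0.404
apply F[4]=+10.000 → step 5: x=0.085, v=1.716, θ₁=-0.085, ω₁=-2.062, θ₂=-0.231, ω₂=-0.456
apply F[5]=+10.000 → step 6: x=0.123, v=2.070, θ₁=-0.131, ω₁=-2.518, θ₂=-0.241, ω₂=-0.482
apply F[6]=+10.000 → step 7: x=0.167, v=2.414, θ₁=-0.186, ω₁=-2.974, θ₂=-0.250, ω₂=-0.487
apply F[7]=+10.000 → step 8: x=0.219, v=2.733, θ₁=-0.250, ω₁=-3.412, θ₂=-0.260, ω₂=-0.483
apply F[8]=+10.000 → step 9: x=0.276, v=3.012, θ₁=-0.322, ω₁=-3.810, θ₂=-0.270, ω₂=-0.489
apply F[9]=+4.436 → step 10: x=0.338, v=3.095, θ₁=-0.400, ω₁=-3.987, θ₂=-0.280, ω₂=-0.512
apply F[10]=-10.000 → step 11: x=0.397, v=2.806, θ₁=-0.478, ω₁=-3.771, θ₂=-0.290, ω₂=-0.487
apply F[11]=-10.000 → step 12: x=0.450, v=2.544, θ₁=-0.551, ω₁=-3.617, θ₂=-0.299, ω₂=-0.441
apply F[12]=-10.000 → step 13: x=0.498, v=2.305, θ₁=-0.623, ω₁=-3.516, θ₂=-0.307, ω₂=-0.373
apply F[13]=-10.000 → step 14: x=0.542, v=2.080, θ₁=-0.692, ω₁=-3.458, θ₂=-0.314, ω₂=-0.286
apply F[14]=-10.000 → step 15: x=0.582, v=1.865, θ₁=-0.761, ω₁=-3.437, θ₂=-0.319, ω₂=-0.185
apply F[15]=-10.000 → step 16: x=0.617, v=1.656, θ₁=-0.830, ω₁=-3.446, θ₂=-0.321, ω₂=-0.073
apply F[16]=-10.000 → step 17: x=0.648, v=1.447, θ₁=-0.899, ω₁=-3.481, θ₂=-0.322, ω₂=0.047
apply F[17]=-10.000 → step 18: x=0.675, v=1.235, θ₁=-0.969, ω₁=-3.538, θ₂=-0.319, ω₂=0.171
apply F[18]=-10.000 → step 19: x=0.697, v=1.018, θ₁=-1.041, ω₁=-3.615, θ₂=-0.315, ω₂=0.295
apply F[19]=-10.000 → step 20: x=0.715, v=0.792, θ₁=-1.114, ω₁=-3.711, θ₂=-0.308, ω₂=0.415
apply F[20]=-10.000 → step 21: x=0.729, v=0.555, θ₁=-1.189, ω₁=-3.825, θ₂=-0.298, ω₂=0.529
Max |angle| over trajectory = 1.189 rad = 68.1°.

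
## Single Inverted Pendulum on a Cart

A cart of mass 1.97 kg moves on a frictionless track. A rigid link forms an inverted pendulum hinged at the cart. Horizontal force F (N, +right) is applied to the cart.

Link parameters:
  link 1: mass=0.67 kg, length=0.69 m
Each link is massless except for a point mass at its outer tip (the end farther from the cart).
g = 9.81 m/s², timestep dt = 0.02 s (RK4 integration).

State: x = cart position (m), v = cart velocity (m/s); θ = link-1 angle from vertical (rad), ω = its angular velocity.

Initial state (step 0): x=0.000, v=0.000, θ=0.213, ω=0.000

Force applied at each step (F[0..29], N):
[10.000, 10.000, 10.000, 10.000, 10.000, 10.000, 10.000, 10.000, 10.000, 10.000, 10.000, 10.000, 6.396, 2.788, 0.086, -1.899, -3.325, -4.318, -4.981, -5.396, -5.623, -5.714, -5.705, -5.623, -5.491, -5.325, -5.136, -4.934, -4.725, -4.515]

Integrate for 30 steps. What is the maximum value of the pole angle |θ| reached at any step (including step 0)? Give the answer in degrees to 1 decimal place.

apply F[0]=+10.000 → step 1: x=0.001, v=0.086, θ=0.212, ω=-0.062
apply F[1]=+10.000 → step 2: x=0.003, v=0.173, θ=0.211, ω=-0.125
apply F[2]=+10.000 → step 3: x=0.008, v=0.260, θ=0.207, ω=-0.189
apply F[3]=+10.000 → step 4: x=0.014, v=0.347, θ=0.203, ω=-0.255
apply F[4]=+10.000 → step 5: x=0.022, v=0.434, θ=0.197, ω=-0.322
apply F[5]=+10.000 → step 6: x=0.031, v=0.522, θ=0.190, ω=-0.393
apply F[6]=+10.000 → step 7: x=0.043, v=0.611, θ=0.181, ω=-0.466
apply F[7]=+10.000 → step 8: x=0.056, v=0.700, θ=0.171, ω=-0.544
apply F[8]=+10.000 → step 9: x=0.071, v=0.790, θ=0.160, ω=-0.626
apply F[9]=+10.000 → step 10: x=0.087, v=0.881, θ=0.146, ω=-0.713
apply F[10]=+10.000 → step 11: x=0.106, v=0.973, θ=0.131, ω=-0.806
apply F[11]=+10.000 → step 12: x=0.126, v=1.067, θ=0.114, ω=-0.905
apply F[12]=+6.396 → step 13: x=0.148, v=1.125, θ=0.095, ω=-0.959
apply F[13]=+2.788 → step 14: x=0.171, v=1.148, θ=0.076, ω=-0.968
apply F[14]=+0.086 → step 15: x=0.194, v=1.144, θ=0.057, ω=-0.944
apply F[15]=-1.899 → step 16: x=0.216, v=1.122, θ=0.039, ω=-0.899
apply F[16]=-3.325 → step 17: x=0.238, v=1.087, θ=0.021, ω=-0.839
apply F[17]=-4.318 → step 18: x=0.260, v=1.042, θ=0.005, ω=-0.770
apply F[18]=-4.981 → step 19: x=0.280, v=0.991, θ=-0.010, ω=-0.698
apply F[19]=-5.396 → step 20: x=0.299, v=0.938, θ=-0.023, ω=-0.624
apply F[20]=-5.623 → step 21: x=0.318, v=0.883, θ=-0.035, ω=-0.553
apply F[21]=-5.714 → step 22: x=0.335, v=0.827, θ=-0.045, ω=-0.484
apply F[22]=-5.705 → step 23: x=0.351, v=0.773, θ=-0.054, ω=-0.419
apply F[23]=-5.623 → step 24: x=0.366, v=0.719, θ=-0.062, ω=-0.358
apply F[24]=-5.491 → step 25: x=0.379, v=0.668, θ=-0.068, ω=-0.302
apply F[25]=-5.325 → step 26: x=0.392, v=0.619, θ=-0.074, ω=-0.251
apply F[26]=-5.136 → step 27: x=0.404, v=0.572, θ=-0.078, ω=-0.205
apply F[27]=-4.934 → step 28: x=0.415, v=0.527, θ=-0.082, ω=-0.163
apply F[28]=-4.725 → step 29: x=0.425, v=0.485, θ=-0.085, ω=-0.126
apply F[29]=-4.515 → step 30: x=0.435, v=0.445, θ=-0.087, ω=-0.093
Max |angle| over trajectory = 0.213 rad = 12.2°.

Answer: 12.2°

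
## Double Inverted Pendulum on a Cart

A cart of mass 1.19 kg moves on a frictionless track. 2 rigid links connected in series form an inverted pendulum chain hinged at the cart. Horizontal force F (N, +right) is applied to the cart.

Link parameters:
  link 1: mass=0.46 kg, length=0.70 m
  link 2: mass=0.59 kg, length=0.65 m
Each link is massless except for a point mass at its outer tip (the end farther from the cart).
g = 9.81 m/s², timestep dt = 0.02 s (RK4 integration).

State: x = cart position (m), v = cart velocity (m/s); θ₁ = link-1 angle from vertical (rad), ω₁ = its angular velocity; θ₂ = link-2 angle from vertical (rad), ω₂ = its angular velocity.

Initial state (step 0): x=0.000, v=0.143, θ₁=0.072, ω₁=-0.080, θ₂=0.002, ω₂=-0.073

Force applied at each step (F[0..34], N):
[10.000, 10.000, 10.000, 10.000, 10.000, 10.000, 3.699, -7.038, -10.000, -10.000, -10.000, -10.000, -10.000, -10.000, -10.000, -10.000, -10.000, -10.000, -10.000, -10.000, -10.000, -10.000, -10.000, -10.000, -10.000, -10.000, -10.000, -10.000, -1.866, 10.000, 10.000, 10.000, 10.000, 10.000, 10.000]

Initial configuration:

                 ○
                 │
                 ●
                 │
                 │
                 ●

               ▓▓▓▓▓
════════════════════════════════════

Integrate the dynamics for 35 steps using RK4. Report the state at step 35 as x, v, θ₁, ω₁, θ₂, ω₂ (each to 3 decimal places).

apply F[0]=+10.000 → step 1: x=0.004, v=0.298, θ₁=0.069, ω₁=-0.256, θ₂=0.000, ω₂=-0.123
apply F[1]=+10.000 → step 2: x=0.012, v=0.455, θ₁=0.062, ω₁=-0.435, θ₂=-0.003, ω₂=-0.171
apply F[2]=+10.000 → step 3: x=0.023, v=0.613, θ₁=0.051, ω₁=-0.622, θ₂=-0.007, ω₂=-0.214
apply F[3]=+10.000 → step 4: x=0.036, v=0.773, θ₁=0.037, ω₁=-0.820, θ₂=-0.011, ω₂=-0.250
apply F[4]=+10.000 → step 5: x=0.054, v=0.937, θ₁=0.018, ω₁=-1.031, θ₂=-0.017, ω₂=-0.278
apply F[5]=+10.000 → step 6: x=0.074, v=1.104, θ₁=-0.005, ω₁=-1.259, θ₂=-0.022, ω₂=-0.295
apply F[6]=+3.699 → step 7: x=0.097, v=1.168, θ₁=-0.031, ω₁=-1.354, θ₂=-0.028, ω₂=-0.299
apply F[7]=-7.038 → step 8: x=0.119, v=1.057, θ₁=-0.056, ω₁=-1.211, θ₂=-0.034, ω₂=-0.292
apply F[8]=-10.000 → step 9: x=0.138, v=0.900, θ₁=-0.079, ω₁=-1.017, θ₂=-0.040, ω₂=-0.272
apply F[9]=-10.000 → step 10: x=0.155, v=0.747, θ₁=-0.097, ω₁=-0.840, θ₂=-0.045, ω₂=-0.240
apply F[10]=-10.000 → step 11: x=0.168, v=0.598, θ₁=-0.112, ω₁=-0.679, θ₂=-0.050, ω₂=-0.200
apply F[11]=-10.000 → step 12: x=0.179, v=0.451, θ₁=-0.124, ω₁=-0.529, θ₂=-0.053, ω₂=-0.151
apply F[12]=-10.000 → step 13: x=0.186, v=0.307, θ₁=-0.133, ω₁=-0.389, θ₂=-0.056, ω₂=-0.096
apply F[13]=-10.000 → step 14: x=0.191, v=0.164, θ₁=-0.140, ω₁=-0.256, θ₂=-0.057, ω₂=-0.037
apply F[14]=-10.000 → step 15: x=0.193, v=0.022, θ₁=-0.144, ω₁=-0.128, θ₂=-0.057, ω₂=0.026
apply F[15]=-10.000 → step 16: x=0.192, v=-0.119, θ₁=-0.145, ω₁=-0.003, θ₂=-0.056, ω₂=0.092
apply F[16]=-10.000 → step 17: x=0.188, v=-0.260, θ₁=-0.144, ω₁=0.121, θ₂=-0.053, ω₂=0.159
apply F[17]=-10.000 → step 18: x=0.182, v=-0.401, θ₁=-0.140, ω₁=0.247, θ₂=-0.049, ω₂=0.226
apply F[18]=-10.000 → step 19: x=0.172, v=-0.544, θ₁=-0.134, ω₁=0.376, θ₂=-0.044, ω₂=0.292
apply F[19]=-10.000 → step 20: x=0.160, v=-0.688, θ₁=-0.125, ω₁=0.510, θ₂=-0.038, ω₂=0.357
apply F[20]=-10.000 → step 21: x=0.145, v=-0.835, θ₁=-0.114, ω₁=0.653, θ₂=-0.030, ω₂=0.418
apply F[21]=-10.000 → step 22: x=0.126, v=-0.984, θ₁=-0.099, ω₁=0.806, θ₂=-0.021, ω₂=0.475
apply F[22]=-10.000 → step 23: x=0.105, v=-1.137, θ₁=-0.081, ω₁=0.971, θ₂=-0.011, ω₂=0.526
apply F[23]=-10.000 → step 24: x=0.081, v=-1.293, θ₁=-0.060, ω₁=1.152, θ₂=-0.000, ω₂=0.569
apply F[24]=-10.000 → step 25: x=0.054, v=-1.454, θ₁=-0.035, ω₁=1.350, θ₂=0.012, ω₂=0.602
apply F[25]=-10.000 → step 26: x=0.023, v=-1.619, θ₁=-0.006, ω₁=1.569, θ₂=0.024, ω₂=0.625
apply F[26]=-10.000 → step 27: x=-0.011, v=-1.788, θ₁=0.028, ω₁=1.808, θ₂=0.037, ω₂=0.636
apply F[27]=-10.000 → step 28: x=-0.049, v=-1.962, θ₁=0.067, ω₁=2.070, θ₂=0.049, ω₂=0.634
apply F[28]=-1.866 → step 29: x=-0.088, v=-2.003, θ₁=0.109, ω₁=2.160, θ₂=0.062, ω₂=0.620
apply F[29]=+10.000 → step 30: x=-0.127, v=-1.852, θ₁=0.150, ω₁=1.999, θ₂=0.074, ω₂=0.587
apply F[30]=+10.000 → step 31: x=-0.163, v=-1.708, θ₁=0.189, ω₁=1.870, θ₂=0.085, ω₂=0.536
apply F[31]=+10.000 → step 32: x=-0.195, v=-1.570, θ₁=0.225, ω₁=1.772, θ₂=0.095, ω₂=0.466
apply F[32]=+10.000 → step 33: x=-0.225, v=-1.439, θ₁=0.260, ω₁=1.702, θ₂=0.104, ω₂=0.379
apply F[33]=+10.000 → step 34: x=-0.253, v=-1.314, θ₁=0.294, ω₁=1.660, θ₂=0.110, ω₂=0.274
apply F[34]=+10.000 → step 35: x=-0.278, v=-1.193, θ₁=0.327, ω₁=1.644, θ₂=0.115, ω₂=0.153

Answer: x=-0.278, v=-1.193, θ₁=0.327, ω₁=1.644, θ₂=0.115, ω₂=0.153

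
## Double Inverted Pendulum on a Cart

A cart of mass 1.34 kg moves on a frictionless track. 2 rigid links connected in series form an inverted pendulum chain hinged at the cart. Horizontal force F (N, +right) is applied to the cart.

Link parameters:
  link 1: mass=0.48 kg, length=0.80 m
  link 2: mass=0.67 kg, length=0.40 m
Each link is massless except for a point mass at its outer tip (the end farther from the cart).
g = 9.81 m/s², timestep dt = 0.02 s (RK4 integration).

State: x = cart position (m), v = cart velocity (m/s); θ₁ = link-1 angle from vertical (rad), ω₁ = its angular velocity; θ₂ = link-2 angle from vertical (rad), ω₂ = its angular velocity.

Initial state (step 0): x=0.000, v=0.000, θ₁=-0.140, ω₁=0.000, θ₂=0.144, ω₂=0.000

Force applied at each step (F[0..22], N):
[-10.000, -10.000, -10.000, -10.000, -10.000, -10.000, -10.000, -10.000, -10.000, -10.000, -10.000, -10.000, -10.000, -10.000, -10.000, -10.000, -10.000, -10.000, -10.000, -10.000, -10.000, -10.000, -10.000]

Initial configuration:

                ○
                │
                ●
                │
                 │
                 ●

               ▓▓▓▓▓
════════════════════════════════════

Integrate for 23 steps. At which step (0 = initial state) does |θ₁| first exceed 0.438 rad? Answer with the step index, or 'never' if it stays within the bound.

Answer: never

Derivation:
apply F[0]=-10.000 → step 1: x=-0.001, v=-0.126, θ₁=-0.140, ω₁=0.033, θ₂=0.147, ω₂=0.321
apply F[1]=-10.000 → step 2: x=-0.005, v=-0.253, θ₁=-0.139, ω₁=0.065, θ₂=0.157, ω₂=0.646
apply F[2]=-10.000 → step 3: x=-0.011, v=-0.380, θ₁=-0.137, ω₁=0.098, θ₂=0.173, ω₂=0.977
apply F[3]=-10.000 → step 4: x=-0.020, v=-0.509, θ₁=-0.135, ω₁=0.132, θ₂=0.196, ω₂=1.317
apply F[4]=-10.000 → step 5: x=-0.032, v=-0.638, θ₁=-0.132, ω₁=0.168, θ₂=0.226, ω₂=1.668
apply F[5]=-10.000 → step 6: x=-0.046, v=-0.769, θ₁=-0.128, ω₁=0.208, θ₂=0.263, ω₂=2.030
apply F[6]=-10.000 → step 7: x=-0.063, v=-0.902, θ₁=-0.123, ω₁=0.254, θ₂=0.307, ω₂=2.400
apply F[7]=-10.000 → step 8: x=-0.082, v=-1.036, θ₁=-0.118, ω₁=0.310, θ₂=0.359, ω₂=2.775
apply F[8]=-10.000 → step 9: x=-0.104, v=-1.172, θ₁=-0.111, ω₁=0.380, θ₂=0.418, ω₂=3.151
apply F[9]=-10.000 → step 10: x=-0.129, v=-1.311, θ₁=-0.102, ω₁=0.469, θ₂=0.485, ω₂=3.522
apply F[10]=-10.000 → step 11: x=-0.156, v=-1.452, θ₁=-0.092, ω₁=0.581, θ₂=0.559, ω₂=3.883
apply F[11]=-10.000 → step 12: x=-0.187, v=-1.594, θ₁=-0.079, ω₁=0.721, θ₂=0.640, ω₂=4.227
apply F[12]=-10.000 → step 13: x=-0.220, v=-1.739, θ₁=-0.063, ω₁=0.892, θ₂=0.728, ω₂=4.549
apply F[13]=-10.000 → step 14: x=-0.256, v=-1.885, θ₁=-0.043, ω₁=1.097, θ₂=0.822, ω₂=4.846
apply F[14]=-10.000 → step 15: x=-0.296, v=-2.032, θ₁=-0.019, ω₁=1.340, θ₂=0.922, ω₂=5.113
apply F[15]=-10.000 → step 16: x=-0.338, v=-2.181, θ₁=0.011, ω₁=1.620, θ₂=1.026, ω₂=5.342
apply F[16]=-10.000 → step 17: x=-0.383, v=-2.332, θ₁=0.046, ω₁=1.937, θ₂=1.135, ω₂=5.528
apply F[17]=-10.000 → step 18: x=-0.431, v=-2.482, θ₁=0.088, ω₁=2.289, θ₂=1.247, ω₂=5.657
apply F[18]=-10.000 → step 19: x=-0.482, v=-2.632, θ₁=0.138, ω₁=2.672, θ₂=1.361, ω₂=5.717
apply F[19]=-10.000 → step 20: x=-0.536, v=-2.781, θ₁=0.195, ω₁=3.079, θ₂=1.475, ω₂=5.689
apply F[20]=-10.000 → step 21: x=-0.593, v=-2.925, θ₁=0.261, ω₁=3.498, θ₂=1.588, ω₂=5.554
apply F[21]=-10.000 → step 22: x=-0.653, v=-3.063, θ₁=0.335, ω₁=3.920, θ₂=1.696, ω₂=5.293
apply F[22]=-10.000 → step 23: x=-0.716, v=-3.191, θ₁=0.418, ω₁=4.330, θ₂=1.798, ω₂=4.889
max |θ₁| = 0.418 ≤ 0.438 over all 24 states.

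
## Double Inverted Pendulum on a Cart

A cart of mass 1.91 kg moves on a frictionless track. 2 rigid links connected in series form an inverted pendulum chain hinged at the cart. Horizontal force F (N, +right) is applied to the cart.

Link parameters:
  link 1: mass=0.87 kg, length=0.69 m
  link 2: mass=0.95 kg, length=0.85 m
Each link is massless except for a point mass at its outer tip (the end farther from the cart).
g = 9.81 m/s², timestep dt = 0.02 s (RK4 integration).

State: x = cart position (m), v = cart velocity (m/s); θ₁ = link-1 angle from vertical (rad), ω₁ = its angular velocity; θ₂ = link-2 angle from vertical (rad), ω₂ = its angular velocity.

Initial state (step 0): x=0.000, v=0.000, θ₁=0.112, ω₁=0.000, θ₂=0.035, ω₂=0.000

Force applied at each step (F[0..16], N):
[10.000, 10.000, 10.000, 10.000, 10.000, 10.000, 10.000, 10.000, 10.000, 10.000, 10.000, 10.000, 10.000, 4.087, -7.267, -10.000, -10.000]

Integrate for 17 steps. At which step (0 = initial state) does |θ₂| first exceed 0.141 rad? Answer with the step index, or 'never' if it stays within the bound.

apply F[0]=+10.000 → step 1: x=0.001, v=0.083, θ₁=0.111, ω₁=-0.063, θ₂=0.035, ω₂=-0.038
apply F[1]=+10.000 → step 2: x=0.003, v=0.167, θ₁=0.109, ω₁=-0.128, θ₂=0.033, ω₂=-0.076
apply F[2]=+10.000 → step 3: x=0.007, v=0.250, θ₁=0.106, ω₁=-0.194, θ₂=0.032, ω₂=-0.114
apply F[3]=+10.000 → step 4: x=0.013, v=0.335, θ₁=0.102, ω₁=-0.263, θ₂=0.029, ω₂=-0.151
apply F[4]=+10.000 → step 5: x=0.021, v=0.421, θ₁=0.096, ω₁=-0.336, θ₂=0.026, ω₂=-0.186
apply F[5]=+10.000 → step 6: x=0.030, v=0.508, θ₁=0.088, ω₁=-0.414, θ₂=0.021, ω₂=-0.220
apply F[6]=+10.000 → step 7: x=0.041, v=0.597, θ₁=0.079, ω₁=-0.499, θ₂=0.017, ω₂=-0.251
apply F[7]=+10.000 → step 8: x=0.054, v=0.688, θ₁=0.068, ω₁=-0.591, θ₂=0.011, ω₂=-0.280
apply F[8]=+10.000 → step 9: x=0.069, v=0.781, θ₁=0.055, ω₁=-0.691, θ₂=0.006, ω₂=-0.306
apply F[9]=+10.000 → step 10: x=0.085, v=0.877, θ₁=0.040, ω₁=-0.803, θ₂=-0.001, ω₂=-0.327
apply F[10]=+10.000 → step 11: x=0.104, v=0.976, θ₁=0.023, ω₁=-0.926, θ₂=-0.007, ω₂=-0.344
apply F[11]=+10.000 → step 12: x=0.124, v=1.078, θ₁=0.003, ω₁=-1.064, θ₂=-0.014, ω₂=-0.355
apply F[12]=+10.000 → step 13: x=0.147, v=1.184, θ₁=-0.019, ω₁=-1.217, θ₂=-0.022, ω₂=-0.359
apply F[13]=+4.087 → step 14: x=0.171, v=1.232, θ₁=-0.045, ω₁=-1.297, θ₂=-0.029, ω₂=-0.357
apply F[14]=-7.267 → step 15: x=0.195, v=1.166, θ₁=-0.070, ω₁=-1.224, θ₂=-0.036, ω₂=-0.346
apply F[15]=-10.000 → step 16: x=0.218, v=1.075, θ₁=-0.093, ω₁=-1.129, θ₂=-0.043, ω₂=-0.327
apply F[16]=-10.000 → step 17: x=0.238, v=0.989, θ₁=-0.115, ω₁=-1.051, θ₂=-0.049, ω₂=-0.300
max |θ₂| = 0.049 ≤ 0.141 over all 18 states.

Answer: never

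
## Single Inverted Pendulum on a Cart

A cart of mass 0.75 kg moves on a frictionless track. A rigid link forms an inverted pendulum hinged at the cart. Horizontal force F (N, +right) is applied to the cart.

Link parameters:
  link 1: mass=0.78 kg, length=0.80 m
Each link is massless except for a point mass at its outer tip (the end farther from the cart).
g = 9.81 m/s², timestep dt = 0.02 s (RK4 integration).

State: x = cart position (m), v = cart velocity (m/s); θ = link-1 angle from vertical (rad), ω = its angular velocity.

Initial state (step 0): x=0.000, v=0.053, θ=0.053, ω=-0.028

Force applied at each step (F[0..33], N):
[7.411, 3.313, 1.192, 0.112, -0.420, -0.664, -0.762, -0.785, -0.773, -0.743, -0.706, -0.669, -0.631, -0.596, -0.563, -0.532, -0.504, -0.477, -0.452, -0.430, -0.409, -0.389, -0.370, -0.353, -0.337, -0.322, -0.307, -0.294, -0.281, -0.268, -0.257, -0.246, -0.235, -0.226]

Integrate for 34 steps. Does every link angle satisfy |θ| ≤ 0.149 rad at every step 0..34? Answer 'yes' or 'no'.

Answer: yes

Derivation:
apply F[0]=+7.411 → step 1: x=0.003, v=0.240, θ=0.050, ω=-0.248
apply F[1]=+3.313 → step 2: x=0.008, v=0.318, θ=0.044, ω=-0.335
apply F[2]=+1.192 → step 3: x=0.015, v=0.342, θ=0.038, ω=-0.354
apply F[3]=+0.112 → step 4: x=0.022, v=0.338, θ=0.031, ω=-0.341
apply F[4]=-0.420 → step 5: x=0.028, v=0.321, θ=0.024, ω=-0.313
apply F[5]=-0.664 → step 6: x=0.035, v=0.299, θ=0.018, ω=-0.280
apply F[6]=-0.762 → step 7: x=0.040, v=0.276, θ=0.013, ω=-0.247
apply F[7]=-0.785 → step 8: x=0.046, v=0.252, θ=0.008, ω=-0.216
apply F[8]=-0.773 → step 9: x=0.051, v=0.231, θ=0.004, ω=-0.187
apply F[9]=-0.743 → step 10: x=0.055, v=0.210, θ=0.001, ω=-0.161
apply F[10]=-0.706 → step 11: x=0.059, v=0.192, θ=-0.002, ω=-0.138
apply F[11]=-0.669 → step 12: x=0.063, v=0.175, θ=-0.005, ω=-0.117
apply F[12]=-0.631 → step 13: x=0.066, v=0.159, θ=-0.007, ω=-0.099
apply F[13]=-0.596 → step 14: x=0.069, v=0.145, θ=-0.009, ω=-0.083
apply F[14]=-0.563 → step 15: x=0.072, v=0.132, θ=-0.010, ω=-0.070
apply F[15]=-0.532 → step 16: x=0.074, v=0.120, θ=-0.012, ω=-0.057
apply F[16]=-0.504 → step 17: x=0.077, v=0.109, θ=-0.013, ω=-0.047
apply F[17]=-0.477 → step 18: x=0.079, v=0.099, θ=-0.013, ω=-0.037
apply F[18]=-0.452 → step 19: x=0.080, v=0.089, θ=-0.014, ω=-0.029
apply F[19]=-0.430 → step 20: x=0.082, v=0.081, θ=-0.015, ω=-0.022
apply F[20]=-0.409 → step 21: x=0.084, v=0.073, θ=-0.015, ω=-0.016
apply F[21]=-0.389 → step 22: x=0.085, v=0.066, θ=-0.015, ω=-0.010
apply F[22]=-0.370 → step 23: x=0.086, v=0.059, θ=-0.015, ω=-0.006
apply F[23]=-0.353 → step 24: x=0.087, v=0.053, θ=-0.016, ω=-0.002
apply F[24]=-0.337 → step 25: x=0.088, v=0.047, θ=-0.016, ω=0.002
apply F[25]=-0.322 → step 26: x=0.089, v=0.041, θ=-0.015, ω=0.005
apply F[26]=-0.307 → step 27: x=0.090, v=0.036, θ=-0.015, ω=0.007
apply F[27]=-0.294 → step 28: x=0.091, v=0.032, θ=-0.015, ω=0.010
apply F[28]=-0.281 → step 29: x=0.091, v=0.027, θ=-0.015, ω=0.011
apply F[29]=-0.268 → step 30: x=0.092, v=0.023, θ=-0.015, ω=0.013
apply F[30]=-0.257 → step 31: x=0.092, v=0.019, θ=-0.014, ω=0.014
apply F[31]=-0.246 → step 32: x=0.093, v=0.016, θ=-0.014, ω=0.015
apply F[32]=-0.235 → step 33: x=0.093, v=0.012, θ=-0.014, ω=0.016
apply F[33]=-0.226 → step 34: x=0.093, v=0.009, θ=-0.013, ω=0.017
Max |angle| over trajectory = 0.053 rad; bound = 0.149 → within bound.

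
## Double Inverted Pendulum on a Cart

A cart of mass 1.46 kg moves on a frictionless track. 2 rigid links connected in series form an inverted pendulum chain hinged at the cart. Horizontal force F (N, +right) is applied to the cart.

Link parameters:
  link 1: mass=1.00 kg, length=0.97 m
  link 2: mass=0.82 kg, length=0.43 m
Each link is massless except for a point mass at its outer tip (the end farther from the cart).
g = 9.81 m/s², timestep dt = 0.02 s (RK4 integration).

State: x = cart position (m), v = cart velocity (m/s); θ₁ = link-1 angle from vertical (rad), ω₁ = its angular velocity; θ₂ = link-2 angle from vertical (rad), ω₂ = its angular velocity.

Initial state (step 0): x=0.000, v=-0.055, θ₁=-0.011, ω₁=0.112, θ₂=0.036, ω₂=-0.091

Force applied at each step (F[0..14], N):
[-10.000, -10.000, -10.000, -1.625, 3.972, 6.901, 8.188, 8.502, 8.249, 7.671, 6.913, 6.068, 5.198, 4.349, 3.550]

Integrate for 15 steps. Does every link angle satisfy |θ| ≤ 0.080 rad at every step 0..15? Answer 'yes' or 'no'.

apply F[0]=-10.000 → step 1: x=-0.002, v=-0.190, θ₁=-0.007, ω₁=0.242, θ₂=0.035, ω₂=-0.054
apply F[1]=-10.000 → step 2: x=-0.008, v=-0.326, θ₁=-0.001, ω₁=0.374, θ₂=0.034, ω₂=-0.022
apply F[2]=-10.000 → step 3: x=-0.015, v=-0.463, θ₁=0.008, ω₁=0.512, θ₂=0.034, ω₂=0.003
apply F[3]=-1.625 → step 4: x=-0.025, v=-0.488, θ₁=0.018, ω₁=0.537, θ₂=0.034, ω₂=0.020
apply F[4]=+3.972 → step 5: x=-0.034, v=-0.440, θ₁=0.028, ω₁=0.490, θ₂=0.034, ω₂=0.029
apply F[5]=+6.901 → step 6: x=-0.042, v=-0.353, θ₁=0.037, ω₁=0.407, θ₂=0.035, ω₂=0.030
apply F[6]=+8.188 → step 7: x=-0.048, v=-0.251, θ₁=0.044, ω₁=0.311, θ₂=0.036, ω₂=0.026
apply F[7]=+8.502 → step 8: x=-0.052, v=-0.146, θ₁=0.050, ω₁=0.215, θ₂=0.036, ω₂=0.016
apply F[8]=+8.249 → step 9: x=-0.054, v=-0.046, θ₁=0.053, ω₁=0.124, θ₂=0.036, ω₂=0.003
apply F[9]=+7.671 → step 10: x=-0.054, v=0.045, θ₁=0.055, ω₁=0.044, θ₂=0.036, ω₂=-0.012
apply F[10]=+6.913 → step 11: x=-0.052, v=0.126, θ₁=0.055, ω₁=-0.025, θ₂=0.036, ω₂=-0.028
apply F[11]=+6.068 → step 12: x=-0.049, v=0.196, θ₁=0.054, ω₁=-0.082, θ₂=0.035, ω₂=-0.045
apply F[12]=+5.198 → step 13: x=-0.045, v=0.254, θ₁=0.052, ω₁=-0.128, θ₂=0.034, ω₂=-0.060
apply F[13]=+4.349 → step 14: x=-0.039, v=0.301, θ₁=0.049, ω₁=-0.164, θ₂=0.033, ω₂=-0.074
apply F[14]=+3.550 → step 15: x=-0.033, v=0.338, θ₁=0.045, ω₁=-0.190, θ₂=0.031, ω₂=-0.087
Max |angle| over trajectory = 0.055 rad; bound = 0.080 → within bound.

Answer: yes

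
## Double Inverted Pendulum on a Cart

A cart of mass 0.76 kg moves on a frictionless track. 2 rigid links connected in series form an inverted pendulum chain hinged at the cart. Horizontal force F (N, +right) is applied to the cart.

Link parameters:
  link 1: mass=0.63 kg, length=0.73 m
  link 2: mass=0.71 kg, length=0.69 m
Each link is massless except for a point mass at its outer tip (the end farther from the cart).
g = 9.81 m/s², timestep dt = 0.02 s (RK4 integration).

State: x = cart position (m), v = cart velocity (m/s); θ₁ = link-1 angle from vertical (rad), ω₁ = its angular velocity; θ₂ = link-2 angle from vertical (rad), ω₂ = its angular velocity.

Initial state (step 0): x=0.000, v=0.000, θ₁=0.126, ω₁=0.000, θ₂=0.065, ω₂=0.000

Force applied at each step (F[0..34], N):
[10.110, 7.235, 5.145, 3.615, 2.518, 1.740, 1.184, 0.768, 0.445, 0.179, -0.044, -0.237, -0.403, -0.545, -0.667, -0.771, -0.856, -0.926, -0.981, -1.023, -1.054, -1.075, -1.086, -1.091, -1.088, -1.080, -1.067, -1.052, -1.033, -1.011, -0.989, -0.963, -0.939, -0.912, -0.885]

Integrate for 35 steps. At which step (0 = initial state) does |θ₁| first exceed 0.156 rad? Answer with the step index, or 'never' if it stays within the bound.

Answer: never

Derivation:
apply F[0]=+10.110 → step 1: x=0.002, v=0.217, θ₁=0.124, ω₁=-0.242, θ₂=0.065, ω₂=-0.041
apply F[1]=+7.235 → step 2: x=0.008, v=0.363, θ₁=0.117, ω₁=-0.389, θ₂=0.063, ω₂=-0.078
apply F[2]=+5.145 → step 3: x=0.016, v=0.458, θ₁=0.109, ω₁=-0.472, θ₂=0.062, ω₂=-0.109
apply F[3]=+3.615 → step 4: x=0.026, v=0.517, θ₁=0.099, ω₁=-0.512, θ₂=0.059, ω₂=-0.136
apply F[4]=+2.518 → step 5: x=0.037, v=0.552, θ₁=0.089, ω₁=-0.523, θ₂=0.056, ω₂=-0.157
apply F[5]=+1.740 → step 6: x=0.048, v=0.569, θ₁=0.078, ω₁=-0.516, θ₂=0.053, ω₂=-0.174
apply F[6]=+1.184 → step 7: x=0.059, v=0.576, θ₁=0.068, ω₁=-0.498, θ₂=0.049, ω₂=-0.187
apply F[7]=+0.768 → step 8: x=0.071, v=0.574, θ₁=0.058, ω₁=-0.475, θ₂=0.045, ω₂=-0.197
apply F[8]=+0.445 → step 9: x=0.082, v=0.568, θ₁=0.049, ω₁=-0.449, θ₂=0.041, ω₂=-0.203
apply F[9]=+0.179 → step 10: x=0.093, v=0.558, θ₁=0.040, ω₁=-0.421, θ₂=0.037, ω₂=-0.206
apply F[10]=-0.044 → step 11: x=0.104, v=0.544, θ₁=0.032, ω₁=-0.392, θ₂=0.033, ω₂=-0.207
apply F[11]=-0.237 → step 12: x=0.115, v=0.528, θ₁=0.025, ω₁=-0.363, θ₂=0.029, ω₂=-0.205
apply F[12]=-0.403 → step 13: x=0.126, v=0.510, θ₁=0.018, ω₁=-0.335, θ₂=0.025, ω₂=-0.202
apply F[13]=-0.545 → step 14: x=0.136, v=0.491, θ₁=0.011, ω₁=-0.307, θ₂=0.021, ω₂=-0.197
apply F[14]=-0.667 → step 15: x=0.145, v=0.470, θ₁=0.006, ω₁=-0.280, θ₂=0.017, ω₂=-0.191
apply F[15]=-0.771 → step 16: x=0.154, v=0.449, θ₁=0.000, ω₁=-0.254, θ₂=0.013, ω₂=-0.183
apply F[16]=-0.856 → step 17: x=0.163, v=0.427, θ₁=-0.005, ω₁=-0.229, θ₂=0.010, ω₂=-0.175
apply F[17]=-0.926 → step 18: x=0.171, v=0.405, θ₁=-0.009, ω₁=-0.205, θ₂=0.006, ω₂=-0.166
apply F[18]=-0.981 → step 19: x=0.179, v=0.383, θ₁=-0.013, ω₁=-0.182, θ₂=0.003, ω₂=-0.157
apply F[19]=-1.023 → step 20: x=0.187, v=0.362, θ₁=-0.016, ω₁=-0.161, θ₂=-0.000, ω₂=-0.147
apply F[20]=-1.054 → step 21: x=0.194, v=0.340, θ₁=-0.019, ω₁=-0.141, θ₂=-0.003, ω₂=-0.137
apply F[21]=-1.075 → step 22: x=0.200, v=0.319, θ₁=-0.022, ω₁=-0.122, θ₂=-0.005, ω₂=-0.127
apply F[22]=-1.086 → step 23: x=0.207, v=0.298, θ₁=-0.024, ω₁=-0.105, θ₂=-0.008, ω₂=-0.118
apply F[23]=-1.091 → step 24: x=0.212, v=0.278, θ₁=-0.026, ω₁=-0.090, θ₂=-0.010, ω₂=-0.108
apply F[24]=-1.088 → step 25: x=0.218, v=0.259, θ₁=-0.028, ω₁=-0.075, θ₂=-0.012, ω₂=-0.098
apply F[25]=-1.080 → step 26: x=0.223, v=0.240, θ₁=-0.029, ω₁=-0.062, θ₂=-0.014, ω₂=-0.089
apply F[26]=-1.067 → step 27: x=0.227, v=0.222, θ₁=-0.030, ω₁=-0.050, θ₂=-0.016, ω₂=-0.080
apply F[27]=-1.052 → step 28: x=0.232, v=0.205, θ₁=-0.031, ω₁=-0.039, θ₂=-0.017, ω₂=-0.072
apply F[28]=-1.033 → step 29: x=0.236, v=0.189, θ₁=-0.032, ω₁=-0.030, θ₂=-0.019, ω₂=-0.064
apply F[29]=-1.011 → step 30: x=0.239, v=0.174, θ₁=-0.032, ω₁=-0.021, θ₂=-0.020, ω₂=-0.056
apply F[30]=-0.989 → step 31: x=0.242, v=0.159, θ₁=-0.033, ω₁=-0.013, θ₂=-0.021, ω₂=-0.048
apply F[31]=-0.963 → step 32: x=0.246, v=0.145, θ₁=-0.033, ω₁=-0.006, θ₂=-0.022, ω₂=-0.042
apply F[32]=-0.939 → step 33: x=0.248, v=0.132, θ₁=-0.033, ω₁=0.000, θ₂=-0.023, ω₂=-0.035
apply F[33]=-0.912 → step 34: x=0.251, v=0.119, θ₁=-0.033, ω₁=0.006, θ₂=-0.023, ω₂=-0.029
apply F[34]=-0.885 → step 35: x=0.253, v=0.107, θ₁=-0.033, ω₁=0.010, θ₂=-0.024, ω₂=-0.023
max |θ₁| = 0.126 ≤ 0.156 over all 36 states.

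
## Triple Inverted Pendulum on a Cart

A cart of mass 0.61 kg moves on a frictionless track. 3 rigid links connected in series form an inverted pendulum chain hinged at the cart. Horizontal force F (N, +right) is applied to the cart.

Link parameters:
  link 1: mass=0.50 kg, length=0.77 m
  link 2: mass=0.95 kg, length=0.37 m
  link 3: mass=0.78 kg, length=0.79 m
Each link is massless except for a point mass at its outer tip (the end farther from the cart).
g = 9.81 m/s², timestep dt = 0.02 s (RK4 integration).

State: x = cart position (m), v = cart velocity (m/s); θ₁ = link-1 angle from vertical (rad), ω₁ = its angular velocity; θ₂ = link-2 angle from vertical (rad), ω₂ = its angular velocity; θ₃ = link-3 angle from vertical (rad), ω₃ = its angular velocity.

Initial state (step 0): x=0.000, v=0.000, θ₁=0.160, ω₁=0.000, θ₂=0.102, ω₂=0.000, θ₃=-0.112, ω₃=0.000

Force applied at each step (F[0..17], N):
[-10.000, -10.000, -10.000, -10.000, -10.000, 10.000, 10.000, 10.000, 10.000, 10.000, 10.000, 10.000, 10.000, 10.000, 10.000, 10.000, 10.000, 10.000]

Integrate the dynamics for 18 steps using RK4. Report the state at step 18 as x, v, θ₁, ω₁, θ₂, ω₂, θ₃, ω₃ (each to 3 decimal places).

apply F[0]=-10.000 → step 1: x=-0.004, v=-0.400, θ₁=0.166, ω₁=0.586, θ₂=0.102, ω₂=-0.033, θ₃=-0.113, ω₃=-0.059
apply F[1]=-10.000 → step 2: x=-0.016, v=-0.796, θ₁=0.183, ω₁=1.171, θ₂=0.101, ω₂=-0.077, θ₃=-0.114, ω₃=-0.112
apply F[2]=-10.000 → step 3: x=-0.036, v=-1.180, θ₁=0.213, ω₁=1.744, θ₂=0.099, ω₂=-0.133, θ₃=-0.117, ω₃=-0.150
apply F[3]=-10.000 → step 4: x=-0.063, v=-1.542, θ₁=0.253, ω₁=2.283, θ₂=0.095, ω₂=-0.179, θ₃=-0.120, ω₃=-0.170
apply F[4]=-10.000 → step 5: x=-0.097, v=-1.869, θ₁=0.304, ω₁=2.761, θ₂=0.092, ω₂=-0.177, θ₃=-0.124, ω₃=-0.170
apply F[5]=+10.000 → step 6: x=-0.133, v=-1.671, θ₁=0.358, ω₁=2.714, θ₂=0.086, ω₂=-0.444, θ₃=-0.128, ω₃=-0.221
apply F[6]=+10.000 → step 7: x=-0.164, v=-1.483, θ₁=0.412, ω₁=2.713, θ₂=0.074, ω₂=-0.771, θ₃=-0.132, ω₃=-0.268
apply F[7]=+10.000 → step 8: x=-0.192, v=-1.298, θ₁=0.467, ω₁=2.741, θ₂=0.054, ω₂=-1.140, θ₃=-0.138, ω₃=-0.306
apply F[8]=+10.000 → step 9: x=-0.216, v=-1.110, θ₁=0.522, ω₁=2.781, θ₂=0.028, ω₂=-1.536, θ₃=-0.145, ω₃=-0.335
apply F[9]=+10.000 → step 10: x=-0.236, v=-0.914, θ₁=0.578, ω₁=2.822, θ₂=-0.007, ω₂=-1.946, θ₃=-0.152, ω₃=-0.354
apply F[10]=+10.000 → step 11: x=-0.253, v=-0.710, θ₁=0.635, ω₁=2.855, θ₂=-0.050, ω₂=-2.358, θ₃=-0.159, ω₃=-0.366
apply F[11]=+10.000 → step 12: x=-0.265, v=-0.497, θ₁=0.692, ω₁=2.874, θ₂=-0.101, ω₂=-2.766, θ₃=-0.166, ω₃=-0.372
apply F[12]=+10.000 → step 13: x=-0.272, v=-0.277, θ₁=0.750, ω₁=2.876, θ₂=-0.161, ω₂=-3.168, θ₃=-0.174, ω₃=-0.373
apply F[13]=+10.000 → step 14: x=-0.276, v=-0.051, θ₁=0.807, ω₁=2.859, θ₂=-0.228, ω₂=-3.566, θ₃=-0.181, ω₃=-0.373
apply F[14]=+10.000 → step 15: x=-0.274, v=0.176, θ₁=0.864, ω₁=2.822, θ₂=-0.303, ω₂=-3.962, θ₃=-0.188, ω₃=-0.374
apply F[15]=+10.000 → step 16: x=-0.269, v=0.402, θ₁=0.920, ω₁=2.763, θ₂=-0.387, ω₂=-4.363, θ₃=-0.196, ω₃=-0.381
apply F[16]=+10.000 → step 17: x=-0.258, v=0.623, θ₁=0.974, ω₁=2.681, θ₂=-0.478, ω₂=-4.776, θ₃=-0.204, ω₃=-0.395
apply F[17]=+10.000 → step 18: x=-0.244, v=0.833, θ₁=1.027, ω₁=2.572, θ₂=-0.578, ω₂=-5.210, θ₃=-0.212, ω₃=-0.424

Answer: x=-0.244, v=0.833, θ₁=1.027, ω₁=2.572, θ₂=-0.578, ω₂=-5.210, θ₃=-0.212, ω₃=-0.424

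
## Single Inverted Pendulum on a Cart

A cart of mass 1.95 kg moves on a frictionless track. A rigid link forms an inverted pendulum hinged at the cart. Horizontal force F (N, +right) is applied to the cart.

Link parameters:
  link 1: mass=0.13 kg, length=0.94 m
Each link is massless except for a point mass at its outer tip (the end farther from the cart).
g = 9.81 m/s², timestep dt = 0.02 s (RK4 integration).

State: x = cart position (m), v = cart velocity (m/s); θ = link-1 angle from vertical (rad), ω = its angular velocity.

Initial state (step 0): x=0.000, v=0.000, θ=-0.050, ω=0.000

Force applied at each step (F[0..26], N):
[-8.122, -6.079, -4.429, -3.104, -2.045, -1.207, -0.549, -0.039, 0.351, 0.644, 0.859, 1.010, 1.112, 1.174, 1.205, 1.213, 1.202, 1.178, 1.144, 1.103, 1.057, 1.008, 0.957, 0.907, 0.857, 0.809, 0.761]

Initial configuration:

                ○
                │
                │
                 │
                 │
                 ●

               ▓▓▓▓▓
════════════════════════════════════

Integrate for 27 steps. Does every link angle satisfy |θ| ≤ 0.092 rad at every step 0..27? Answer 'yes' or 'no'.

apply F[0]=-8.122 → step 1: x=-0.001, v=-0.083, θ=-0.049, ω=0.077
apply F[1]=-6.079 → step 2: x=-0.003, v=-0.144, θ=-0.047, ω=0.133
apply F[2]=-4.429 → step 3: x=-0.006, v=-0.189, θ=-0.044, ω=0.171
apply F[3]=-3.104 → step 4: x=-0.011, v=-0.220, θ=-0.040, ω=0.195
apply F[4]=-2.045 → step 5: x=-0.015, v=-0.241, θ=-0.036, ω=0.209
apply F[5]=-1.207 → step 6: x=-0.020, v=-0.253, θ=-0.032, ω=0.215
apply F[6]=-0.549 → step 7: x=-0.025, v=-0.258, θ=-0.028, ω=0.214
apply F[7]=-0.039 → step 8: x=-0.030, v=-0.258, θ=-0.024, ω=0.209
apply F[8]=+0.351 → step 9: x=-0.035, v=-0.254, θ=-0.020, ω=0.200
apply F[9]=+0.644 → step 10: x=-0.040, v=-0.247, θ=-0.016, ω=0.189
apply F[10]=+0.859 → step 11: x=-0.045, v=-0.238, θ=-0.012, ω=0.177
apply F[11]=+1.010 → step 12: x=-0.050, v=-0.228, θ=-0.009, ω=0.163
apply F[12]=+1.112 → step 13: x=-0.054, v=-0.216, θ=-0.005, ω=0.150
apply F[13]=+1.174 → step 14: x=-0.059, v=-0.204, θ=-0.003, ω=0.136
apply F[14]=+1.205 → step 15: x=-0.063, v=-0.192, θ=-0.000, ω=0.123
apply F[15]=+1.213 → step 16: x=-0.066, v=-0.180, θ=0.002, ω=0.110
apply F[16]=+1.202 → step 17: x=-0.070, v=-0.167, θ=0.004, ω=0.097
apply F[17]=+1.178 → step 18: x=-0.073, v=-0.155, θ=0.006, ω=0.086
apply F[18]=+1.144 → step 19: x=-0.076, v=-0.144, θ=0.008, ω=0.075
apply F[19]=+1.103 → step 20: x=-0.079, v=-0.132, θ=0.009, ω=0.065
apply F[20]=+1.057 → step 21: x=-0.081, v=-0.122, θ=0.010, ω=0.055
apply F[21]=+1.008 → step 22: x=-0.084, v=-0.112, θ=0.011, ω=0.047
apply F[22]=+0.957 → step 23: x=-0.086, v=-0.102, θ=0.012, ω=0.039
apply F[23]=+0.907 → step 24: x=-0.088, v=-0.093, θ=0.013, ω=0.032
apply F[24]=+0.857 → step 25: x=-0.090, v=-0.084, θ=0.014, ω=0.025
apply F[25]=+0.809 → step 26: x=-0.091, v=-0.076, θ=0.014, ω=0.020
apply F[26]=+0.761 → step 27: x=-0.093, v=-0.068, θ=0.014, ω=0.014
Max |angle| over trajectory = 0.050 rad; bound = 0.092 → within bound.

Answer: yes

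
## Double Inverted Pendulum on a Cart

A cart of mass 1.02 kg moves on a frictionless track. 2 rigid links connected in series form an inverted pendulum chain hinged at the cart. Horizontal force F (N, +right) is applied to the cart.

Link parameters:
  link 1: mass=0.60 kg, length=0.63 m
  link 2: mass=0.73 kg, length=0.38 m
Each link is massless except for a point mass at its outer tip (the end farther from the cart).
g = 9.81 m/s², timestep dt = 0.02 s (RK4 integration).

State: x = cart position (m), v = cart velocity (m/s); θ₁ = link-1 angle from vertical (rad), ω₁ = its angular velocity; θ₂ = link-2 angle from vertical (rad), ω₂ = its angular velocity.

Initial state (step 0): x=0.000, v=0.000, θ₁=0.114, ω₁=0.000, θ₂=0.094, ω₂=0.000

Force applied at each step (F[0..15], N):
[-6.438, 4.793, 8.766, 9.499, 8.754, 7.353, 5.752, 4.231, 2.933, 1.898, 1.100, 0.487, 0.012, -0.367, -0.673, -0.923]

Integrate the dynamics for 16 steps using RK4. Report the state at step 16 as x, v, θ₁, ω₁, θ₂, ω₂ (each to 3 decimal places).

apply F[0]=-6.438 → step 1: x=-0.002, v=-0.153, θ₁=0.117, ω₁=0.284, θ₂=0.094, ω₂=-0.022
apply F[1]=+4.793 → step 2: x=-0.004, v=-0.090, θ₁=0.122, ω₁=0.232, θ₂=0.093, ω₂=-0.052
apply F[2]=+8.766 → step 3: x=-0.004, v=0.048, θ₁=0.125, ω₁=0.066, θ₂=0.092, ω₂=-0.091
apply F[3]=+9.499 → step 4: x=-0.002, v=0.200, θ₁=0.124, ω₁=-0.120, θ₂=0.089, ω₂=-0.134
apply F[4]=+8.754 → step 5: x=0.003, v=0.338, θ₁=0.120, ω₁=-0.285, θ₂=0.086, ω₂=-0.176
apply F[5]=+7.353 → step 6: x=0.011, v=0.450, θ₁=0.113, ω₁=-0.413, θ₂=0.082, ω₂=-0.216
apply F[6]=+5.752 → step 7: x=0.021, v=0.535, θ₁=0.104, ω₁=-0.501, θ₂=0.078, ω₂=-0.249
apply F[7]=+4.231 → step 8: x=0.032, v=0.592, θ₁=0.094, ω₁=-0.552, θ₂=0.072, ω₂=-0.277
apply F[8]=+2.933 → step 9: x=0.045, v=0.627, θ₁=0.083, ω₁=-0.573, θ₂=0.067, ω₂=-0.298
apply F[9]=+1.898 → step 10: x=0.057, v=0.645, θ₁=0.071, ω₁=-0.573, θ₂=0.061, ω₂=-0.313
apply F[10]=+1.100 → step 11: x=0.070, v=0.651, θ₁=0.060, ω₁=-0.558, θ₂=0.054, ω₂=-0.322
apply F[11]=+0.487 → step 12: x=0.083, v=0.647, θ₁=0.049, ω₁=-0.534, θ₂=0.048, ω₂=-0.326
apply F[12]=+0.012 → step 13: x=0.096, v=0.636, θ₁=0.039, ω₁=-0.503, θ₂=0.041, ω₂=-0.325
apply F[13]=-0.367 → step 14: x=0.109, v=0.620, θ₁=0.029, ω₁=-0.470, θ₂=0.035, ω₂=-0.320
apply F[14]=-0.673 → step 15: x=0.121, v=0.601, θ₁=0.020, ω₁=-0.434, θ₂=0.028, ω₂=-0.311
apply F[15]=-0.923 → step 16: x=0.133, v=0.579, θ₁=0.011, ω₁=-0.398, θ₂=0.022, ω₂=-0.300

Answer: x=0.133, v=0.579, θ₁=0.011, ω₁=-0.398, θ₂=0.022, ω₂=-0.300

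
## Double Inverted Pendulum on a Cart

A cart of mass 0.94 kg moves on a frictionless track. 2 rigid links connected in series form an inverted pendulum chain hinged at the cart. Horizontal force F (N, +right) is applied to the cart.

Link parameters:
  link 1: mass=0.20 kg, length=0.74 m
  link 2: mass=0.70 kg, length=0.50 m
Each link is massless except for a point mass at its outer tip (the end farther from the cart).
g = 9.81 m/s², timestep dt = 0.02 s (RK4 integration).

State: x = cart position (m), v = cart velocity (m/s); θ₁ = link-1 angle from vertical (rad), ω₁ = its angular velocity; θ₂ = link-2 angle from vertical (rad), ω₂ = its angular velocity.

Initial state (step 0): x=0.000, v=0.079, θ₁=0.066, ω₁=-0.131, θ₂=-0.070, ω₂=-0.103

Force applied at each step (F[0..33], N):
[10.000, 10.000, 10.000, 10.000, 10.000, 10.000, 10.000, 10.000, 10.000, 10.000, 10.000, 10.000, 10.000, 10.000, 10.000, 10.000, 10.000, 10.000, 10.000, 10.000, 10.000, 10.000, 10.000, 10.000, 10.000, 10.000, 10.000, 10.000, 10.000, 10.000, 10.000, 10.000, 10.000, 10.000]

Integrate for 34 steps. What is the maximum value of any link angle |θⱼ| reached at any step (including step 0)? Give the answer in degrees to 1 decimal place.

Answer: 131.5°

Derivation:
apply F[0]=+10.000 → step 1: x=0.004, v=0.280, θ₁=0.062, ω₁=-0.261, θ₂=-0.074, ω₂=-0.341
apply F[1]=+10.000 → step 2: x=0.011, v=0.482, θ₁=0.056, ω₁=-0.394, θ₂=-0.084, ω₂=-0.578
apply F[2]=+10.000 → step 3: x=0.023, v=0.685, θ₁=0.046, ω₁=-0.533, θ₂=-0.098, ω₂=-0.815
apply F[3]=+10.000 → step 4: x=0.039, v=0.891, θ₁=0.034, ω₁=-0.680, θ₂=-0.116, ω₂=-1.050
apply F[4]=+10.000 → step 5: x=0.059, v=1.100, θ₁=0.019, ω₁=-0.835, θ₂=-0.140, ω₂=-1.284
apply F[5]=+10.000 → step 6: x=0.083, v=1.311, θ₁=0.001, ω₁=-1.003, θ₂=-0.168, ω₂=-1.512
apply F[6]=+10.000 → step 7: x=0.111, v=1.525, θ₁=-0.021, ω₁=-1.186, θ₂=-0.200, ω₂=-1.732
apply F[7]=+10.000 → step 8: x=0.144, v=1.742, θ₁=-0.047, ω₁=-1.388, θ₂=-0.237, ω₂=-1.936
apply F[8]=+10.000 → step 9: x=0.181, v=1.960, θ₁=-0.077, ω₁=-1.615, θ₂=-0.277, ω₂=-2.117
apply F[9]=+10.000 → step 10: x=0.222, v=2.180, θ₁=-0.112, ω₁=-1.869, θ₂=-0.321, ω₂=-2.266
apply F[10]=+10.000 → step 11: x=0.268, v=2.400, θ₁=-0.152, ω₁=-2.155, θ₂=-0.368, ω₂=-2.373
apply F[11]=+10.000 → step 12: x=0.318, v=2.617, θ₁=-0.198, ω₁=-2.476, θ₂=-0.416, ω₂=-2.427
apply F[12]=+10.000 → step 13: x=0.373, v=2.829, θ₁=-0.251, ω₁=-2.831, θ₂=-0.464, ω₂=-2.419
apply F[13]=+10.000 → step 14: x=0.431, v=3.031, θ₁=-0.312, ω₁=-3.217, θ₂=-0.512, ω₂=-2.345
apply F[14]=+10.000 → step 15: x=0.494, v=3.217, θ₁=-0.380, ω₁=-3.625, θ₂=-0.558, ω₂=-2.207
apply F[15]=+10.000 → step 16: x=0.560, v=3.380, θ₁=-0.457, ω₁=-4.036, θ₂=-0.600, ω₂=-2.025
apply F[16]=+10.000 → step 17: x=0.629, v=3.513, θ₁=-0.541, ω₁=-4.424, θ₂=-0.639, ω₂=-1.835
apply F[17]=+10.000 → step 18: x=0.700, v=3.608, θ₁=-0.633, ω₁=-4.752, θ₂=-0.674, ω₂=-1.697
apply F[18]=+10.000 → step 19: x=0.773, v=3.665, θ₁=-0.731, ω₁=-4.990, θ₂=-0.707, ω₂=-1.678
apply F[19]=+10.000 → step 20: x=0.846, v=3.690, θ₁=-0.832, ω₁=-5.124, θ₂=-0.742, ω₂=-1.820
apply F[20]=+10.000 → step 21: x=0.920, v=3.693, θ₁=-0.935, ω₁=-5.163, θ₂=-0.781, ω₂=-2.133
apply F[21]=+10.000 → step 22: x=0.994, v=3.679, θ₁=-1.038, ω₁=-5.125, θ₂=-0.828, ω₂=-2.595
apply F[22]=+10.000 → step 23: x=1.067, v=3.655, θ₁=-1.140, ω₁=-5.027, θ₂=-0.886, ω₂=-3.176
apply F[23]=+10.000 → step 24: x=1.140, v=3.619, θ₁=-1.239, ω₁=-4.881, θ₂=-0.956, ω₂=-3.848
apply F[24]=+10.000 → step 25: x=1.212, v=3.568, θ₁=-1.335, ω₁=-4.691, θ₂=-1.040, ω₂=-4.586
apply F[25]=+10.000 → step 26: x=1.283, v=3.498, θ₁=-1.426, ω₁=-4.465, θ₂=-1.140, ω₂=-5.367
apply F[26]=+10.000 → step 27: x=1.352, v=3.399, θ₁=-1.513, ω₁=-4.219, θ₂=-1.255, ω₂=-6.163
apply F[27]=+10.000 → step 28: x=1.418, v=3.263, θ₁=-1.595, ω₁=-3.987, θ₂=-1.386, ω₂=-6.926
apply F[28]=+10.000 → step 29: x=1.482, v=3.080, θ₁=-1.673, ω₁=-3.833, θ₂=-1.531, ω₂=-7.579
apply F[29]=+10.000 → step 30: x=1.541, v=2.848, θ₁=-1.750, ω₁=-3.850, θ₂=-1.688, ω₂=-8.008
apply F[30]=+10.000 → step 31: x=1.596, v=2.577, θ₁=-1.829, ω₁=-4.126, θ₂=-1.849, ω₂=-8.100
apply F[31]=+10.000 → step 32: x=1.644, v=2.285, θ₁=-1.916, ω₁=-4.687, θ₂=-2.009, ω₂=-7.811
apply F[32]=+10.000 → step 33: x=1.687, v=1.982, θ₁=-2.018, ω₁=-5.487, θ₂=-2.160, ω₂=-7.182
apply F[33]=+10.000 → step 34: x=1.723, v=1.659, θ₁=-2.137, ω₁=-6.458, θ₂=-2.295, ω₂=-6.306
Max |angle| over trajectory = 2.295 rad = 131.5°.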